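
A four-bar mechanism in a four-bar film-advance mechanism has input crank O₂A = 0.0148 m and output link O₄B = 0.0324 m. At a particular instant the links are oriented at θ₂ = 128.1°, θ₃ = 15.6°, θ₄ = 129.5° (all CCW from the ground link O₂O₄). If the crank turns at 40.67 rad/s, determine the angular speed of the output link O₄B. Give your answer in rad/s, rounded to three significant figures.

ω₂ = 40.67 rad/s
Differentiating the loop-closure r₂e^{iθ₂}+r₃e^{iθ₃}=r₁+r₄e^{iθ₄} gives r₂ω₂e^{iθ₂}+r₃ω₃e^{iθ₃}=r₄ω₄e^{iθ₄}.
Eliminating the other unknown: ω₄ = r₂ω₂ sin(θ₂−θ₃) / [r₄ sin(θ₄−θ₃)].
Numerator sine = +0.92388; denominator sine = +0.91425.
Result = 0.0148·40.67·(+0.92388) / (0.0324·(+0.91425)) = +18.773 rad/s; magnitude 18.773 rad/s.

18.8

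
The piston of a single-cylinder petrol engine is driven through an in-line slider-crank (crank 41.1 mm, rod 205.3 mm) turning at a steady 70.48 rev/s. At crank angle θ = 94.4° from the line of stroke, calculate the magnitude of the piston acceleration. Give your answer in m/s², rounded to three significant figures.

2250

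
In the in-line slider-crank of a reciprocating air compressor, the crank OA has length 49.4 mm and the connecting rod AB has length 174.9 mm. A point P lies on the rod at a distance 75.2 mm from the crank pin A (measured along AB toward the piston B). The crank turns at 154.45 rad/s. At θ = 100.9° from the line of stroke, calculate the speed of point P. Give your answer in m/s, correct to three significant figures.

ω = 154.4 rad/s.  Crank-pin speed |V_A| = rω = 7.6298 m/s, perpendicular to OA.
Rod angle: sinφ = −(r/L) sinθ ⇒ φ = -16.102°; ω_rod = −rω cosθ/√(L²−r²sin²θ) = +8.5859 rad/s.
V_P = V_A + ω_rod × AP, with AP = 0.0752 m along the rod.
Components: V_Px = −rω sinθ − a·ω_rod·sinφ = -7.3131 m/s;  V_Py = rω cosθ + a·ω_rod·cosφ = -0.82243 m/s.
|V_P| = √(V_Px² + V_Py²) = 7.3592 m/s.

7.36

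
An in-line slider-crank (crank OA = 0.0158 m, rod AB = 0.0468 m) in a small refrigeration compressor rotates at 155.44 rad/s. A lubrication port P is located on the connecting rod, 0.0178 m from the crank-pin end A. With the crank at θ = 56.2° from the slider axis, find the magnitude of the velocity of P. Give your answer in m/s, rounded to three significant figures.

2.35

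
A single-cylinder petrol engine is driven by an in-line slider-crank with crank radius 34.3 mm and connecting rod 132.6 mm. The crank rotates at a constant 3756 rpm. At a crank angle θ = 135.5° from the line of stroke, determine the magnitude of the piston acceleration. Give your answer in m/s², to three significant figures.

3740

ω = 2π·3756/60 = 393.3 rad/s
x(θ) = r cosθ + √(L² − r² sin²θ); with ω constant, a = ω²·d²x/dθ².
d²x/dθ² = −r cosθ − r²(cos2θ)/√u − r⁴ sin²2θ/(4u^{3/2}),  u = L² − r² sin²θ = 0.0170048 m².
Substituting r = 0.0343 m, L = 0.1326 m, θ = 135.5°: d²x/dθ² = +0.024151 m.
a = ω²·d²x/dθ² = (393.3)²·(+0.024151) = +3736.3 m/s²;  |a| = 3736.3 m/s².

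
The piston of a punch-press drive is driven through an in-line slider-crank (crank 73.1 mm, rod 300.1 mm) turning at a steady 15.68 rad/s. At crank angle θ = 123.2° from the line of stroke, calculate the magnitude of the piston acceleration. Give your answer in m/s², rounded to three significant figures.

ω = 15.68 rad/s
x(θ) = r cosθ + √(L² − r² sin²θ); with ω constant, a = ω²·d²x/dθ².
d²x/dθ² = −r cosθ − r²(cos2θ)/√u − r⁴ sin²2θ/(4u^{3/2}),  u = L² − r² sin²θ = 0.0863186 m².
Substituting r = 0.0731 m, L = 0.3001 m, θ = 123.2°: d²x/dθ² = +0.047072 m.
a = ω²·d²x/dθ² = (15.68)²·(+0.047072) = +11.573 m/s²;  |a| = 11.573 m/s².

11.6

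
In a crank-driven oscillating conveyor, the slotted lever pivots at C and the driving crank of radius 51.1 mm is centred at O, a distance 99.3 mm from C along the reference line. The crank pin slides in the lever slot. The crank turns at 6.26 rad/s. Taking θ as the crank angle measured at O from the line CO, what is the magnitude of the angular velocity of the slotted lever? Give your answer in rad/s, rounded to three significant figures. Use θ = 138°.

ω = 6.26 rad/s
Crank pin A relative to C: A = (d + r cosθ, r sinθ); lever angle φ = atan2(r sinθ, d + r cosθ).
Differentiating tanφ: φ̇ = rω(d cosθ + r)/(d² + r² + 2dr cosθ).
d² + r² + 2dr cosθ = |CA|² = 0.00492992 m²;  d cosθ + r = -0.022694 m.
|ω_lever| = |0.0511·6.26·-0.022694| / 0.00492992 = 1.4726 rad/s.

1.47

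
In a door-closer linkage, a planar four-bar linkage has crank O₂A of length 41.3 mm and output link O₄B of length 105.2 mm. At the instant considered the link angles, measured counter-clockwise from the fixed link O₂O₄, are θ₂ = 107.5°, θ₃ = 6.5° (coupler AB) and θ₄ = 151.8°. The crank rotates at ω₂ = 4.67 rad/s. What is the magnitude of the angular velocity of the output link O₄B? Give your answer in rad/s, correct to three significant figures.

3.16

ω₂ = 4.67 rad/s
Differentiating the loop-closure r₂e^{iθ₂}+r₃e^{iθ₃}=r₁+r₄e^{iθ₄} gives r₂ω₂e^{iθ₂}+r₃ω₃e^{iθ₃}=r₄ω₄e^{iθ₄}.
Eliminating the other unknown: ω₄ = r₂ω₂ sin(θ₂−θ₃) / [r₄ sin(θ₄−θ₃)].
Numerator sine = +0.98163; denominator sine = +0.56928.
Result = 0.0413·4.67·(+0.98163) / (0.1052·(+0.56928)) = +3.1613 rad/s; magnitude 3.1613 rad/s.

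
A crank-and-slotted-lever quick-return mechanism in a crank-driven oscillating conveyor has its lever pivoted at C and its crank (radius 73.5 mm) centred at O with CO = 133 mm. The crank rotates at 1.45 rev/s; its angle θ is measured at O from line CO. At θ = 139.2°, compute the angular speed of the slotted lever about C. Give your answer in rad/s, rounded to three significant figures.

2.20

ω = 9.111 rad/s (from 1.45 rev/s).
Crank pin A relative to C: A = (d + r cosθ, r sinθ); lever angle φ = atan2(r sinθ, d + r cosθ).
Differentiating tanφ: φ̇ = rω(d cosθ + r)/(d² + r² + 2dr cosθ).
d² + r² + 2dr cosθ = |CA|² = 0.00829124 m²;  d cosθ + r = -0.02718 m.
|ω_lever| = |0.0735·9.111·-0.02718| / 0.00829124 = 2.1952 rad/s.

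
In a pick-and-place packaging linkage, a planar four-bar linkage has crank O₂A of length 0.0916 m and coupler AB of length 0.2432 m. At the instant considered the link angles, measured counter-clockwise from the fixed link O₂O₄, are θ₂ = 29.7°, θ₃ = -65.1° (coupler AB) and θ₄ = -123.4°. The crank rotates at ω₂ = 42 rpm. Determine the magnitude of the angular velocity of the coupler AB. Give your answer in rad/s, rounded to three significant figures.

0.881

ω₂ = 4.398 rad/s (from 42 rpm).
Differentiating the loop-closure r₂e^{iθ₂}+r₃e^{iθ₃}=r₁+r₄e^{iθ₄} gives r₂ω₂e^{iθ₂}+r₃ω₃e^{iθ₃}=r₄ω₄e^{iθ₄}.
Eliminating the other unknown: ω₃ = r₂ω₂ sin(θ₄−θ₂) / [r₃ sin(θ₃−θ₄)].
Numerator sine = -0.45243; denominator sine = +0.85081.
Result = 0.0916·4.398·(-0.45243) / (0.2432·(+0.85081)) = -0.88091 rad/s; magnitude 0.88091 rad/s.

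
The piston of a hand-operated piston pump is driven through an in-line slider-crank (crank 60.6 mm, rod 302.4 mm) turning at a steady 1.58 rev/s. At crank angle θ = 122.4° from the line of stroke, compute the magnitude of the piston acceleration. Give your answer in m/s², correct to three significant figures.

ω = 2π·1.58 = 9.927 rad/s
x(θ) = r cosθ + √(L² − r² sin²θ); with ω constant, a = ω²·d²x/dθ².
d²x/dθ² = −r cosθ − r²(cos2θ)/√u − r⁴ sin²2θ/(4u^{3/2}),  u = L² − r² sin²θ = 0.0888278 m².
Substituting r = 0.0606 m, L = 0.3024 m, θ = 122.4°: d²x/dθ² = +0.037613 m.
a = ω²·d²x/dθ² = (9.927)²·(+0.037613) = +3.7069 m/s²;  |a| = 3.7069 m/s².

3.71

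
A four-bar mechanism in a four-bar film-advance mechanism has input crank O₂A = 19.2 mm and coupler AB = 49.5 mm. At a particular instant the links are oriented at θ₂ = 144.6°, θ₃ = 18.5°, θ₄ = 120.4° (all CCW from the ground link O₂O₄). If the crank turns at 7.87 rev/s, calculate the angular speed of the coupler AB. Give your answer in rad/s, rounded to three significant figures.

8.04

ω₂ = 49.45 rad/s (from 7.87 rev/s).
Differentiating the loop-closure r₂e^{iθ₂}+r₃e^{iθ₃}=r₁+r₄e^{iθ₄} gives r₂ω₂e^{iθ₂}+r₃ω₃e^{iθ₃}=r₄ω₄e^{iθ₄}.
Eliminating the other unknown: ω₃ = r₂ω₂ sin(θ₄−θ₂) / [r₃ sin(θ₃−θ₄)].
Numerator sine = -0.40992; denominator sine = -0.97851.
Result = 0.0192·49.45·(-0.40992) / (0.0495·(-0.97851)) = +8.035 rad/s; magnitude 8.035 rad/s.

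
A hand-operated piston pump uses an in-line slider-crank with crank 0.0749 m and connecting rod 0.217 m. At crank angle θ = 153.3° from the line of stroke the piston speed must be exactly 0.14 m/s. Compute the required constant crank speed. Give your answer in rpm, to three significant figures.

For an in-line slider-crank, |v_piston| = rω|sinθ|·[1 + r cosθ/√(L² − r² sin²θ)].
With r = 0.0749 m, L = 0.217 m, θ = 153.3°: the bracketed kinematic factor |dx/dθ| = 0.023149 m.
ω = v/|dx/dθ| = 0.14/0.023149 = 6.0477 rad/s.
N = 60ω/(2π) = 57.751 rpm.

57.8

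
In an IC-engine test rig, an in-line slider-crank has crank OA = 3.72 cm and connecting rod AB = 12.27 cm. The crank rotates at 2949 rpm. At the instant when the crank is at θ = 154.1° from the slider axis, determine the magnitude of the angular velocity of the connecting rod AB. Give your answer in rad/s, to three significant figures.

ω = 308.8 rad/s (converted from 2949 rpm).
The rod makes angle φ with the slider axis where L sinφ = r sinθ; differentiating, L cosφ·φ̇ = r ω cosθ.
L cosφ = √(L² − r² sin²θ) = 0.12162 m.
|ω_rod| = r ω |cosθ| / √(L² − r² sin²θ) = 0.0372·308.8·0.89956/0.12162 = 84.971 rad/s.

85.0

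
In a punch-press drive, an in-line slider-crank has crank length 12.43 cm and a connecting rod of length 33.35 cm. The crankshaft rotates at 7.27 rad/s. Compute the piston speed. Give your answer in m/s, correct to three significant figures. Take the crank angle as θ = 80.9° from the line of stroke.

ω = 7.27 rad/s
For an in-line slider-crank, x = r cosθ + √(L² − r² sin²θ), so v = −rω sinθ·[1 + r cosθ/√(L² − r² sin²θ)].
With r = 0.1243 m, L = 0.3335 m, θ = 80.9°: √(L² − r² sin²θ) = 0.31009 m.
v = −0.1243·7.27·0.98741·[1 + 0.1243·0.15816/0.31009] = -0.94886 m/s.
|v| = 0.94886 m/s.

0.949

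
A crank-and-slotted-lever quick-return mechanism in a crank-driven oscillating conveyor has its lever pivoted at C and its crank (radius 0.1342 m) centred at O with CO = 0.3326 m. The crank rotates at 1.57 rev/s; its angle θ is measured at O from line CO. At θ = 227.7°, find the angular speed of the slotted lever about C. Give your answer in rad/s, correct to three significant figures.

1.73

ω = 9.865 rad/s (from 1.57 rev/s).
Crank pin A relative to C: A = (d + r cosθ, r sinθ); lever angle φ = atan2(r sinθ, d + r cosθ).
Differentiating tanφ: φ̇ = rω(d cosθ + r)/(d² + r² + 2dr cosθ).
d² + r² + 2dr cosθ = |CA|² = 0.0685527 m²;  d cosθ + r = -0.089644 m.
|ω_lever| = |0.1342·9.865·-0.089644| / 0.0685527 = 1.7311 rad/s.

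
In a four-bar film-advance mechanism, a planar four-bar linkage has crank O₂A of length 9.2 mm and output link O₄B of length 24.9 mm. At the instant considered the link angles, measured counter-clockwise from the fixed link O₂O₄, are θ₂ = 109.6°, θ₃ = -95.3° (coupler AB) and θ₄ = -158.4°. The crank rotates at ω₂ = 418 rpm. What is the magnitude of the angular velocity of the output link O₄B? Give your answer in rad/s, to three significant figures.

7.64

ω₂ = 43.77 rad/s (from 418 rpm).
Differentiating the loop-closure r₂e^{iθ₂}+r₃e^{iθ₃}=r₁+r₄e^{iθ₄} gives r₂ω₂e^{iθ₂}+r₃ω₃e^{iθ₃}=r₄ω₄e^{iθ₄}.
Eliminating the other unknown: ω₄ = r₂ω₂ sin(θ₂−θ₃) / [r₄ sin(θ₄−θ₃)].
Numerator sine = -0.42104; denominator sine = -0.89180.
Result = 0.0092·43.77·(-0.42104) / (0.0249·(-0.89180)) = +7.6357 rad/s; magnitude 7.6357 rad/s.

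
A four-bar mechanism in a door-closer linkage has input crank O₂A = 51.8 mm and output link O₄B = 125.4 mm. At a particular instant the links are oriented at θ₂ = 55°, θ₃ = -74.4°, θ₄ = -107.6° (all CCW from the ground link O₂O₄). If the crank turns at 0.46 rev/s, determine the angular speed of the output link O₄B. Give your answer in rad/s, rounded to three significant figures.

ω₂ = 2.89 rad/s (from 0.46 rev/s).
Differentiating the loop-closure r₂e^{iθ₂}+r₃e^{iθ₃}=r₁+r₄e^{iθ₄} gives r₂ω₂e^{iθ₂}+r₃ω₃e^{iθ₃}=r₄ω₄e^{iθ₄}.
Eliminating the other unknown: ω₄ = r₂ω₂ sin(θ₂−θ₃) / [r₄ sin(θ₄−θ₃)].
Numerator sine = +0.77273; denominator sine = -0.54756.
Result = 0.0518·2.89·(+0.77273) / (0.1254·(-0.54756)) = -1.6849 rad/s; magnitude 1.6849 rad/s.

1.68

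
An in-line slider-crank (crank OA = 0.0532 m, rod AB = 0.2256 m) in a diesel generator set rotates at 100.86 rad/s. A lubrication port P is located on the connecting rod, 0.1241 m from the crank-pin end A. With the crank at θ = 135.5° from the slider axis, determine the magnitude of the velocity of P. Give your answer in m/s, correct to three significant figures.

ω = 100.9 rad/s.  Crank-pin speed |V_A| = rω = 5.3658 m/s, perpendicular to OA.
Rod angle: sinφ = −(r/L) sinθ ⇒ φ = -9.514°; ω_rod = −rω cosθ/√(L²−r²sin²θ) = +17.201 rad/s.
V_P = V_A + ω_rod × AP, with AP = 0.1241 m along the rod.
Components: V_Px = −rω sinθ − a·ω_rod·sinφ = -3.4081 m/s;  V_Py = rω cosθ + a·ω_rod·cosφ = -1.7219 m/s.
|V_P| = √(V_Px² + V_Py²) = 3.8184 m/s.

3.82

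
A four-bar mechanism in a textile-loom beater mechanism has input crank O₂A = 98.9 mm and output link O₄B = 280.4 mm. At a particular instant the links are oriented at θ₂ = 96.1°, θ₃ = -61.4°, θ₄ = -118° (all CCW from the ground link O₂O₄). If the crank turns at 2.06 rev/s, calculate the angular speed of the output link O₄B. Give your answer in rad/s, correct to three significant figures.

2.09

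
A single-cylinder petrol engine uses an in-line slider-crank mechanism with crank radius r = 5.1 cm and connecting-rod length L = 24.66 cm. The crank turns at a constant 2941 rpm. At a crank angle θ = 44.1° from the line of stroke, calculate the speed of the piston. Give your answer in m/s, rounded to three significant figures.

ω = 2π·2941/60 = 308 rad/s
For an in-line slider-crank, x = r cosθ + √(L² − r² sin²θ), so v = −rω sinθ·[1 + r cosθ/√(L² − r² sin²θ)].
With r = 0.051 m, L = 0.2466 m, θ = 44.1°: √(L² − r² sin²θ) = 0.24403 m.
v = −0.051·308·0.69591·[1 + 0.051·0.71813/0.24403] = -12.571 m/s.
|v| = 12.571 m/s.

12.6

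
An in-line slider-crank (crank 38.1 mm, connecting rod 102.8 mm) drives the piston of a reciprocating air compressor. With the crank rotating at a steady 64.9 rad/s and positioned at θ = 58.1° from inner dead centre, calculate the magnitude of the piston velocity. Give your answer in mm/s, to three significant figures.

ω = 64.9 rad/s
For an in-line slider-crank, x = r cosθ + √(L² − r² sin²θ), so v = −rω sinθ·[1 + r cosθ/√(L² − r² sin²θ)].
With r = 0.0381 m, L = 0.1028 m, θ = 58.1°: √(L² − r² sin²θ) = 0.097579 m.
v = −0.0381·64.9·0.84897·[1 + 0.0381·0.52844/0.097579] = -2.5324 m/s.
|v| = 2.5324 m/s = 2532.4 mm/s.

2530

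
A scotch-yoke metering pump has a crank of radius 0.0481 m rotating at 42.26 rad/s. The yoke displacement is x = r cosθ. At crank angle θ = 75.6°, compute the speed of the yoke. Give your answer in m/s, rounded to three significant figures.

ω = 42.26 rad/s
x = r cosθ ⇒ ẋ = −rω sinθ.
|v| = rω|sinθ| = 0.0481·42.26·|sin 75.6°| = 1.9688 m/s.

1.97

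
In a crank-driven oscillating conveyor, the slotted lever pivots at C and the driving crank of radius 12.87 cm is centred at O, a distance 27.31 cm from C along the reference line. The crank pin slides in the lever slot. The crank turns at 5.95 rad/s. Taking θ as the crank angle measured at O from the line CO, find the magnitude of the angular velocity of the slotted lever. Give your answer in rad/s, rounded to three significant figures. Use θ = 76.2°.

ω = 5.95 rad/s
Crank pin A relative to C: A = (d + r cosθ, r sinθ); lever angle φ = atan2(r sinθ, d + r cosθ).
Differentiating tanφ: φ̇ = rω(d cosθ + r)/(d² + r² + 2dr cosθ).
d² + r² + 2dr cosθ = |CA|² = 0.107915 m²;  d cosθ + r = +0.19384 m.
|ω_lever| = |0.1287·5.95·+0.19384| / 0.107915 = 1.3755 rad/s.

1.38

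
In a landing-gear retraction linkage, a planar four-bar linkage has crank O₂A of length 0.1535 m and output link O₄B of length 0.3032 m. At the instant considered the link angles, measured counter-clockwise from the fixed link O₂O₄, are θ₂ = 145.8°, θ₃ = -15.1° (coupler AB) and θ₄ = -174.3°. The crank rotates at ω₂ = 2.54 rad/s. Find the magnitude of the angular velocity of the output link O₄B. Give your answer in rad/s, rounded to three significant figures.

ω₂ = 2.54 rad/s
Differentiating the loop-closure r₂e^{iθ₂}+r₃e^{iθ₃}=r₁+r₄e^{iθ₄} gives r₂ω₂e^{iθ₂}+r₃ω₃e^{iθ₃}=r₄ω₄e^{iθ₄}.
Eliminating the other unknown: ω₄ = r₂ω₂ sin(θ₂−θ₃) / [r₄ sin(θ₄−θ₃)].
Numerator sine = +0.32722; denominator sine = -0.35511.
Result = 0.1535·2.54·(+0.32722) / (0.3032·(-0.35511)) = -1.1849 rad/s; magnitude 1.1849 rad/s.

1.18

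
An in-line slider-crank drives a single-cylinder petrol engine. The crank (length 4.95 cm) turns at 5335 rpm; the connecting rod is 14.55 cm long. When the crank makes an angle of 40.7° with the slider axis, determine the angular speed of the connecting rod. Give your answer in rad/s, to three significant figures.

ω = 558.7 rad/s (converted from 5335 rpm).
The rod makes angle φ with the slider axis where L sinφ = r sinθ; differentiating, L cosφ·φ̇ = r ω cosθ.
L cosφ = √(L² − r² sin²θ) = 0.14187 m.
|ω_rod| = r ω |cosθ| / √(L² − r² sin²θ) = 0.0495·558.7·0.75813/0.14187 = 147.78 rad/s.

148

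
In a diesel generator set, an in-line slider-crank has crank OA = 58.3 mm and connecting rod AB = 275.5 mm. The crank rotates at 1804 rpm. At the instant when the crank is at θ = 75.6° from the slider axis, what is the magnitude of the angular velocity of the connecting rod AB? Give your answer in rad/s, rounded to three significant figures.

ω = 188.9 rad/s (converted from 1804 rpm).
The rod makes angle φ with the slider axis where L sinφ = r sinθ; differentiating, L cosφ·φ̇ = r ω cosθ.
L cosφ = √(L² − r² sin²θ) = 0.26965 m.
|ω_rod| = r ω |cosθ| / √(L² − r² sin²θ) = 0.0583·188.9·0.24869/0.26965 = 10.158 rad/s.

10.2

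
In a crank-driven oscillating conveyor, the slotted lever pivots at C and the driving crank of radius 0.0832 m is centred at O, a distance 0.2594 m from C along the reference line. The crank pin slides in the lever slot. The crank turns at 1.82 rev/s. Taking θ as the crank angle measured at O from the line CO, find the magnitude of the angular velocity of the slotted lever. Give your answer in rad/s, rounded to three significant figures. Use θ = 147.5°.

ω = 11.44 rad/s (from 1.82 rev/s).
Crank pin A relative to C: A = (d + r cosθ, r sinθ); lever angle φ = atan2(r sinθ, d + r cosθ).
Differentiating tanφ: φ̇ = rω(d cosθ + r)/(d² + r² + 2dr cosθ).
d² + r² + 2dr cosθ = |CA|² = 0.0378063 m²;  d cosθ + r = -0.13558 m.
|ω_lever| = |0.0832·11.44·-0.13558| / 0.0378063 = 3.4119 rad/s.

3.41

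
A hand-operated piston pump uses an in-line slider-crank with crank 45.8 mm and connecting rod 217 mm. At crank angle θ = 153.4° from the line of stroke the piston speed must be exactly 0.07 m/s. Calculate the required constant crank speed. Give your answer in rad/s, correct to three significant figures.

For an in-line slider-crank, |v_piston| = rω|sinθ|·[1 + r cosθ/√(L² − r² sin²θ)].
With r = 0.0458 m, L = 0.217 m, θ = 153.4°: the bracketed kinematic factor |dx/dθ| = 0.01662 m.
ω = v/|dx/dθ| = 0.07/0.01662 = 4.2118 rad/s.

4.21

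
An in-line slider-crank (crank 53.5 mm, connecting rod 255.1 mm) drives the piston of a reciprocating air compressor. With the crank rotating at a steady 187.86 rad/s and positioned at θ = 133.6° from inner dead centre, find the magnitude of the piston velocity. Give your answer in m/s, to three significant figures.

ω = 187.9 rad/s
For an in-line slider-crank, x = r cosθ + √(L² − r² sin²θ), so v = −rω sinθ·[1 + r cosθ/√(L² − r² sin²θ)].
With r = 0.0535 m, L = 0.2551 m, θ = 133.6°: √(L² − r² sin²θ) = 0.25214 m.
v = −0.0535·187.9·0.72417·[1 + 0.0535·-0.68962/0.25214] = -6.2133 m/s.
|v| = 6.2133 m/s.

6.21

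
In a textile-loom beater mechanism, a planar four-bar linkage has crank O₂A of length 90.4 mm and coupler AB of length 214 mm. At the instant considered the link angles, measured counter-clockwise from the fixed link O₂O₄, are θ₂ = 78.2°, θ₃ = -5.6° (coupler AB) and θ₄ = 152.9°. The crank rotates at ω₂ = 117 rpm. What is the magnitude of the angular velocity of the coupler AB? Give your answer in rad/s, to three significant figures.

ω₂ = 12.25 rad/s (from 117 rpm).
Differentiating the loop-closure r₂e^{iθ₂}+r₃e^{iθ₃}=r₁+r₄e^{iθ₄} gives r₂ω₂e^{iθ₂}+r₃ω₃e^{iθ₃}=r₄ω₄e^{iθ₄}.
Eliminating the other unknown: ω₃ = r₂ω₂ sin(θ₄−θ₂) / [r₃ sin(θ₃−θ₄)].
Numerator sine = +0.96456; denominator sine = -0.36650.
Result = 0.0904·12.25·(+0.96456) / (0.214·(-0.36650)) = -13.621 rad/s; magnitude 13.621 rad/s.

13.6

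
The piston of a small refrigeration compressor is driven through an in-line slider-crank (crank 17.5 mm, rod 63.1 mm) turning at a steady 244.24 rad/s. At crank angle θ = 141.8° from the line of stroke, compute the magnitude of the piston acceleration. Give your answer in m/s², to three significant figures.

ω = 244.2 rad/s
x(θ) = r cosθ + √(L² − r² sin²θ); with ω constant, a = ω²·d²x/dθ².
d²x/dθ² = −r cosθ − r²(cos2θ)/√u − r⁴ sin²2θ/(4u^{3/2}),  u = L² − r² sin²θ = 0.00386449 m².
Substituting r = 0.0175 m, L = 0.0631 m, θ = 141.8°: d²x/dθ² = +0.012502 m.
a = ω²·d²x/dθ² = (244.2)²·(+0.012502) = +745.78 m/s²;  |a| = 745.78 m/s².

746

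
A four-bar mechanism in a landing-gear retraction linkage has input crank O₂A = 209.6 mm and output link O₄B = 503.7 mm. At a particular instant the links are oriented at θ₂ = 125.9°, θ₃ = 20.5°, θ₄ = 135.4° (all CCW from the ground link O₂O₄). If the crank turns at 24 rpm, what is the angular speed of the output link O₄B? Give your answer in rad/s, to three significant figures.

1.11

ω₂ = 2.513 rad/s (from 24 rpm).
Differentiating the loop-closure r₂e^{iθ₂}+r₃e^{iθ₃}=r₁+r₄e^{iθ₄} gives r₂ω₂e^{iθ₂}+r₃ω₃e^{iθ₃}=r₄ω₄e^{iθ₄}.
Eliminating the other unknown: ω₄ = r₂ω₂ sin(θ₂−θ₃) / [r₄ sin(θ₄−θ₃)].
Numerator sine = +0.96410; denominator sine = +0.90704.
Result = 0.2096·2.513·(+0.96410) / (0.5037·(+0.90704)) = +1.1116 rad/s; magnitude 1.1116 rad/s.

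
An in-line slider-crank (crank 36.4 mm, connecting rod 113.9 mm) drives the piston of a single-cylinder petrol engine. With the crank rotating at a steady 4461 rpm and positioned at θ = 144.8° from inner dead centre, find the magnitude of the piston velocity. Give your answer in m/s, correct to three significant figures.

ω = 2π·4461/60 = 467.2 rad/s
For an in-line slider-crank, x = r cosθ + √(L² − r² sin²θ), so v = −rω sinθ·[1 + r cosθ/√(L² − r² sin²θ)].
With r = 0.0364 m, L = 0.1139 m, θ = 144.8°: √(L² − r² sin²θ) = 0.11195 m.
v = −0.0364·467.2·0.57643·[1 + 0.0364·-0.81714/0.11195] = -7.1976 m/s.
|v| = 7.1976 m/s.

7.20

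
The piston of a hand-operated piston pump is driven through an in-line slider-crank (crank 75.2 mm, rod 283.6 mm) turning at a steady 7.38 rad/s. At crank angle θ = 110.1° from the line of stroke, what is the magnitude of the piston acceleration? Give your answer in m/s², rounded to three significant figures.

ω = 7.38 rad/s
x(θ) = r cosθ + √(L² − r² sin²θ); with ω constant, a = ω²·d²x/dθ².
d²x/dθ² = −r cosθ − r²(cos2θ)/√u − r⁴ sin²2θ/(4u^{3/2}),  u = L² − r² sin²θ = 0.0754418 m².
Substituting r = 0.0752 m, L = 0.2836 m, θ = 110.1°: d²x/dθ² = +0.041408 m.
a = ω²·d²x/dθ² = (7.38)²·(+0.041408) = +2.2553 m/s²;  |a| = 2.2553 m/s².

2.26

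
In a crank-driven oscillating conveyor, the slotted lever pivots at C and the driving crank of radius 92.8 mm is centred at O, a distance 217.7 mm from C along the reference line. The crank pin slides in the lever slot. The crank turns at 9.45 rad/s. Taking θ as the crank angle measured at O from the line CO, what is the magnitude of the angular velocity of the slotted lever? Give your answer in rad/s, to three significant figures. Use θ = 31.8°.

2.70

ω = 9.45 rad/s
Crank pin A relative to C: A = (d + r cosθ, r sinθ); lever angle φ = atan2(r sinθ, d + r cosθ).
Differentiating tanφ: φ̇ = rω(d cosθ + r)/(d² + r² + 2dr cosθ).
d² + r² + 2dr cosθ = |CA|² = 0.0903451 m²;  d cosθ + r = +0.27782 m.
|ω_lever| = |0.0928·9.45·+0.27782| / 0.0903451 = 2.6968 rad/s.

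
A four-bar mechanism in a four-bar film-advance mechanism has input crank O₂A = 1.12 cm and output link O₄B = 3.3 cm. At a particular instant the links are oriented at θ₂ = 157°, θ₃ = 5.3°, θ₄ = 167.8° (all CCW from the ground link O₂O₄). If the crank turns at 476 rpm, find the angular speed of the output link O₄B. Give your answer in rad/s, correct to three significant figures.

ω₂ = 49.85 rad/s (from 476 rpm).
Differentiating the loop-closure r₂e^{iθ₂}+r₃e^{iθ₃}=r₁+r₄e^{iθ₄} gives r₂ω₂e^{iθ₂}+r₃ω₃e^{iθ₃}=r₄ω₄e^{iθ₄}.
Eliminating the other unknown: ω₄ = r₂ω₂ sin(θ₂−θ₃) / [r₄ sin(θ₄−θ₃)].
Numerator sine = +0.47409; denominator sine = +0.30071.
Result = 0.0112·49.85·(+0.47409) / (0.033·(+0.30071)) = +26.672 rad/s; magnitude 26.672 rad/s.

26.7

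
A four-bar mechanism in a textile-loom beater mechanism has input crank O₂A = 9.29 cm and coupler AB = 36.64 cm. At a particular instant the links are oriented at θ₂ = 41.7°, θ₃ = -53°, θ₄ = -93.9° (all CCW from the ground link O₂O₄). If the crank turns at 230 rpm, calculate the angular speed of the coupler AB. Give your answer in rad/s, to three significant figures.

6.53

ω₂ = 24.09 rad/s (from 230 rpm).
Differentiating the loop-closure r₂e^{iθ₂}+r₃e^{iθ₃}=r₁+r₄e^{iθ₄} gives r₂ω₂e^{iθ₂}+r₃ω₃e^{iθ₃}=r₄ω₄e^{iθ₄}.
Eliminating the other unknown: ω₃ = r₂ω₂ sin(θ₄−θ₂) / [r₃ sin(θ₃−θ₄)].
Numerator sine = -0.69966; denominator sine = +0.65474.
Result = 0.0929·24.09·(-0.69966) / (0.3664·(+0.65474)) = -6.5258 rad/s; magnitude 6.5258 rad/s.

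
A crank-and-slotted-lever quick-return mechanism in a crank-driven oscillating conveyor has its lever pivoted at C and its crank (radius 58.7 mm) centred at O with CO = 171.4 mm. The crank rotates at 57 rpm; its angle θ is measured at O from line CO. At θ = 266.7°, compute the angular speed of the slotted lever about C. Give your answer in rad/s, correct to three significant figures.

0.540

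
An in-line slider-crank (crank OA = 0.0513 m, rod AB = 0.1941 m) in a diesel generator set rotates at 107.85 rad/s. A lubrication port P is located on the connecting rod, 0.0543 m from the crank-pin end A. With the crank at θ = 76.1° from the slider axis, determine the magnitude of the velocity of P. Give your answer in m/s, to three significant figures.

ω = 107.8 rad/s.  Crank-pin speed |V_A| = rω = 5.5327 m/s, perpendicular to OA.
Rod angle: sinφ = −(r/L) sinθ ⇒ φ = -14.866°; ω_rod = −rω cosθ/√(L²−r²sin²θ) = -7.0847 rad/s.
V_P = V_A + ω_rod × AP, with AP = 0.0543 m along the rod.
Components: V_Px = −rω sinθ − a·ω_rod·sinφ = -5.4694 m/s;  V_Py = rω cosθ + a·ω_rod·cosφ = +0.95729 m/s.
|V_P| = √(V_Px² + V_Py²) = 5.5525 m/s.

5.55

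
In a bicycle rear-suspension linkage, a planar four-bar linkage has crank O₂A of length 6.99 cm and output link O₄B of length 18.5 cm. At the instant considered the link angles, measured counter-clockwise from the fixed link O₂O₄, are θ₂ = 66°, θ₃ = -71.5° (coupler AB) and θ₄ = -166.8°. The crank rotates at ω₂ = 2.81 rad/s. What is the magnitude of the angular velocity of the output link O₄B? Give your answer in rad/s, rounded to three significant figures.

ω₂ = 2.81 rad/s
Differentiating the loop-closure r₂e^{iθ₂}+r₃e^{iθ₃}=r₁+r₄e^{iθ₄} gives r₂ω₂e^{iθ₂}+r₃ω₃e^{iθ₃}=r₄ω₄e^{iθ₄}.
Eliminating the other unknown: ω₄ = r₂ω₂ sin(θ₂−θ₃) / [r₄ sin(θ₄−θ₃)].
Numerator sine = +0.67559; denominator sine = -0.99572.
Result = 0.0699·2.81·(+0.67559) / (0.185·(-0.99572)) = -0.72037 rad/s; magnitude 0.72037 rad/s.

0.720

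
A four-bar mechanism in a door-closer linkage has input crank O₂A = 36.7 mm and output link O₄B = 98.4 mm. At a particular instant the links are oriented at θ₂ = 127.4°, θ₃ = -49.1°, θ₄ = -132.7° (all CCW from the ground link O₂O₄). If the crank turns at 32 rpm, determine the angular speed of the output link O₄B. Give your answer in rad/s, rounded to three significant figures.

ω₂ = 3.351 rad/s (from 32 rpm).
Differentiating the loop-closure r₂e^{iθ₂}+r₃e^{iθ₃}=r₁+r₄e^{iθ₄} gives r₂ω₂e^{iθ₂}+r₃ω₃e^{iθ₃}=r₄ω₄e^{iθ₄}.
Eliminating the other unknown: ω₄ = r₂ω₂ sin(θ₂−θ₃) / [r₄ sin(θ₄−θ₃)].
Numerator sine = +0.06105; denominator sine = -0.99377.
Result = 0.0367·3.351·(+0.06105) / (0.0984·(-0.99377)) = -0.076779 rad/s; magnitude 0.076779 rad/s.

0.0768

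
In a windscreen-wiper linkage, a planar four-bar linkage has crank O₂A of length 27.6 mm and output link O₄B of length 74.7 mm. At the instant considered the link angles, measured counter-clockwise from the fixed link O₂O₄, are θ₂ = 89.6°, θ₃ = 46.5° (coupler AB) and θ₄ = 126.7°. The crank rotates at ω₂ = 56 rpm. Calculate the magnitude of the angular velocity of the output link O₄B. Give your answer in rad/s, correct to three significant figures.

1.50

ω₂ = 5.864 rad/s (from 56 rpm).
Differentiating the loop-closure r₂e^{iθ₂}+r₃e^{iθ₃}=r₁+r₄e^{iθ₄} gives r₂ω₂e^{iθ₂}+r₃ω₃e^{iθ₃}=r₄ω₄e^{iθ₄}.
Eliminating the other unknown: ω₄ = r₂ω₂ sin(θ₂−θ₃) / [r₄ sin(θ₄−θ₃)].
Numerator sine = +0.68327; denominator sine = +0.98541.
Result = 0.0276·5.864·(+0.68327) / (0.0747·(+0.98541)) = +1.5024 rad/s; magnitude 1.5024 rad/s.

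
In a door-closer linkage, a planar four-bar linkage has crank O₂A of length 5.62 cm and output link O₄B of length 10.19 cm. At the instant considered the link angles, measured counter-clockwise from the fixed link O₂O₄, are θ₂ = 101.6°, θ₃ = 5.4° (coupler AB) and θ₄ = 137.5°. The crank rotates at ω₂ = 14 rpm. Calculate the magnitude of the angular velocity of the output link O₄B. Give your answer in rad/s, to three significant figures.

ω₂ = 1.466 rad/s (from 14 rpm).
Differentiating the loop-closure r₂e^{iθ₂}+r₃e^{iθ₃}=r₁+r₄e^{iθ₄} gives r₂ω₂e^{iθ₂}+r₃ω₃e^{iθ₃}=r₄ω₄e^{iθ₄}.
Eliminating the other unknown: ω₄ = r₂ω₂ sin(θ₂−θ₃) / [r₄ sin(θ₄−θ₃)].
Numerator sine = +0.99415; denominator sine = +0.74198.
Result = 0.0562·1.466·(+0.99415) / (0.1019·(+0.74198)) = +1.0834 rad/s; magnitude 1.0834 rad/s.

1.08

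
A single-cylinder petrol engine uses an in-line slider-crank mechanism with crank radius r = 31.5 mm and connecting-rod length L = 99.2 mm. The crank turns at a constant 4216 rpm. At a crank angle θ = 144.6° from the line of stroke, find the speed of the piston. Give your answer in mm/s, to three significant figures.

ω = 2π·4216/60 = 441.5 rad/s
For an in-line slider-crank, x = r cosθ + √(L² − r² sin²θ), so v = −rω sinθ·[1 + r cosθ/√(L² − r² sin²θ)].
With r = 0.0315 m, L = 0.0992 m, θ = 144.6°: √(L² − r² sin²θ) = 0.097507 m.
v = −0.0315·441.5·0.57928·[1 + 0.0315·-0.81513/0.097507] = -5.9348 m/s.
|v| = 5.9348 m/s = 5934.8 mm/s.

5930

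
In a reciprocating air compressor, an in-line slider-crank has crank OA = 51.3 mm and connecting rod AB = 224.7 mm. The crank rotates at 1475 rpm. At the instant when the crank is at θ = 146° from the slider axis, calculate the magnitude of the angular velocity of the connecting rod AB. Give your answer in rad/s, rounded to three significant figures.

ω = 154.5 rad/s (converted from 1475 rpm).
The rod makes angle φ with the slider axis where L sinφ = r sinθ; differentiating, L cosφ·φ̇ = r ω cosθ.
L cosφ = √(L² − r² sin²θ) = 0.22286 m.
|ω_rod| = r ω |cosθ| / √(L² − r² sin²θ) = 0.0513·154.5·0.82904/0.22286 = 29.477 rad/s.

29.5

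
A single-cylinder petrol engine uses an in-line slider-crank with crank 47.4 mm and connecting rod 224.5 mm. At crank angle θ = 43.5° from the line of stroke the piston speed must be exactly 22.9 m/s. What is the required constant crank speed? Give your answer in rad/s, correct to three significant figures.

For an in-line slider-crank, |v_piston| = rω|sinθ|·[1 + r cosθ/√(L² − r² sin²θ)].
With r = 0.0474 m, L = 0.2245 m, θ = 43.5°: the bracketed kinematic factor |dx/dθ| = 0.037679 m.
ω = v/|dx/dθ| = 22.9/0.037679 = 607.77 rad/s.

608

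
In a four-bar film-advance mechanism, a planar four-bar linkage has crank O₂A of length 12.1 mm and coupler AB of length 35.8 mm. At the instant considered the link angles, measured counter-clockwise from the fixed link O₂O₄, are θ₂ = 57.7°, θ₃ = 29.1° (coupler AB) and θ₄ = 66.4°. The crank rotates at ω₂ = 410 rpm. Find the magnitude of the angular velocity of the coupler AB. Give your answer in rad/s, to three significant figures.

3.62

ω₂ = 42.94 rad/s (from 410 rpm).
Differentiating the loop-closure r₂e^{iθ₂}+r₃e^{iθ₃}=r₁+r₄e^{iθ₄} gives r₂ω₂e^{iθ₂}+r₃ω₃e^{iθ₃}=r₄ω₄e^{iθ₄}.
Eliminating the other unknown: ω₃ = r₂ω₂ sin(θ₄−θ₂) / [r₃ sin(θ₃−θ₄)].
Numerator sine = +0.15126; denominator sine = -0.60599.
Result = 0.0121·42.94·(+0.15126) / (0.0358·(-0.60599)) = -3.6222 rad/s; magnitude 3.6222 rad/s.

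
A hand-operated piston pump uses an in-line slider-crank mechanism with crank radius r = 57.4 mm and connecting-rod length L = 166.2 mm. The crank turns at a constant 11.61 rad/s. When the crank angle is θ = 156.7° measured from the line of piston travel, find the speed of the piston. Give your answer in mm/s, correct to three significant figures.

ω = 11.61 rad/s
For an in-line slider-crank, x = r cosθ + √(L² − r² sin²θ), so v = −rω sinθ·[1 + r cosθ/√(L² − r² sin²θ)].
With r = 0.0574 m, L = 0.1662 m, θ = 156.7°: √(L² − r² sin²θ) = 0.16464 m.
v = −0.0574·11.61·0.39555·[1 + 0.0574·-0.91845/0.16464] = -0.17919 m/s.
|v| = 0.17919 m/s = 179.19 mm/s.

179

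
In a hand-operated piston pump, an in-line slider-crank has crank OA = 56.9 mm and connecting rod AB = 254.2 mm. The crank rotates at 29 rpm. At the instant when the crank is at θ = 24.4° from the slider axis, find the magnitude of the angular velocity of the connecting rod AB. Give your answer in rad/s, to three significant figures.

0.622

ω = 3.037 rad/s (converted from 29 rpm).
The rod makes angle φ with the slider axis where L sinφ = r sinθ; differentiating, L cosφ·φ̇ = r ω cosθ.
L cosφ = √(L² − r² sin²θ) = 0.25311 m.
|ω_rod| = r ω |cosθ| / √(L² − r² sin²θ) = 0.0569·3.037·0.91068/0.25311 = 0.62172 rad/s.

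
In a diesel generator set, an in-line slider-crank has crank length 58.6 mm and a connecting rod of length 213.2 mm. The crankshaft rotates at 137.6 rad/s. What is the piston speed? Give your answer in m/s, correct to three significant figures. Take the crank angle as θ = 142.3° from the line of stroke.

ω = 137.6 rad/s
For an in-line slider-crank, x = r cosθ + √(L² − r² sin²θ), so v = −rω sinθ·[1 + r cosθ/√(L² − r² sin²θ)].
With r = 0.0586 m, L = 0.2132 m, θ = 142.3°: √(L² − r² sin²θ) = 0.21017 m.
v = −0.0586·137.6·0.61153·[1 + 0.0586·-0.79122/0.21017] = -3.8431 m/s.
|v| = 3.8431 m/s.

3.84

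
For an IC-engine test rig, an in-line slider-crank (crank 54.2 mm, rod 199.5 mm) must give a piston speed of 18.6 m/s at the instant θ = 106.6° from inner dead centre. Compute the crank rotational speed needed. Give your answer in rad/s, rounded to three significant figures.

For an in-line slider-crank, |v_piston| = rω|sinθ|·[1 + r cosθ/√(L² − r² sin²θ)].
With r = 0.0542 m, L = 0.1995 m, θ = 106.6°: the bracketed kinematic factor |dx/dθ| = 0.047766 m.
ω = v/|dx/dθ| = 18.6/0.047766 = 389.4 rad/s.

389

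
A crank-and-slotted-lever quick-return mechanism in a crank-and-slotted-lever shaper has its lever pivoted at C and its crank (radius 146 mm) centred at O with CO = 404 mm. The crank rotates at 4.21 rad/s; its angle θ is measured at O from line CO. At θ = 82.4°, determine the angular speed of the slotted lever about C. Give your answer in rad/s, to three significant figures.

0.613

ω = 4.21 rad/s
Crank pin A relative to C: A = (d + r cosθ, r sinθ); lever angle φ = atan2(r sinθ, d + r cosθ).
Differentiating tanφ: φ̇ = rω(d cosθ + r)/(d² + r² + 2dr cosθ).
d² + r² + 2dr cosθ = |CA|² = 0.200134 m²;  d cosθ + r = +0.19943 m.
|ω_lever| = |0.146·4.21·+0.19943| / 0.200134 = 0.6125 rad/s.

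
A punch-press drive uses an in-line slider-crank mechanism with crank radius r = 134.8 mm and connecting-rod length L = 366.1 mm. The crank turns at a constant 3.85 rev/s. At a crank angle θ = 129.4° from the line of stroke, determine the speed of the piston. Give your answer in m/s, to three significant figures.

ω = 2π·3.85 = 24.19 rad/s
For an in-line slider-crank, x = r cosθ + √(L² − r² sin²θ), so v = −rω sinθ·[1 + r cosθ/√(L² − r² sin²θ)].
With r = 0.1348 m, L = 0.3661 m, θ = 129.4°: √(L² − r² sin²θ) = 0.35097 m.
v = −0.1348·24.19·0.77273·[1 + 0.1348·-0.63473/0.35097] = -1.9055 m/s.
|v| = 1.9055 m/s.

1.91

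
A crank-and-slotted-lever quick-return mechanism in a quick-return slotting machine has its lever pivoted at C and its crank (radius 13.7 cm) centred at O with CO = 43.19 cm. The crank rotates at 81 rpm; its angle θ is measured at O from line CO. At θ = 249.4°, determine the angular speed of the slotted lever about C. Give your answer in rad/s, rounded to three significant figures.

0.106

ω = 8.482 rad/s (from 81 rpm).
Crank pin A relative to C: A = (d + r cosθ, r sinθ); lever angle φ = atan2(r sinθ, d + r cosθ).
Differentiating tanφ: φ̇ = rω(d cosθ + r)/(d² + r² + 2dr cosθ).
d² + r² + 2dr cosθ = |CA|² = 0.163669 m²;  d cosθ + r = -0.01496 m.
|ω_lever| = |0.137·8.482·-0.01496| / 0.163669 = 0.10622 rad/s.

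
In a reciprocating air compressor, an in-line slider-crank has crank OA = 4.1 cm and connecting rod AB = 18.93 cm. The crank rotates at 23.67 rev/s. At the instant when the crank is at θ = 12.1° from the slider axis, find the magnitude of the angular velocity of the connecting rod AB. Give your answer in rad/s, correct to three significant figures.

ω = 148.7 rad/s (converted from 23.67 rev/s).
The rod makes angle φ with the slider axis where L sinφ = r sinθ; differentiating, L cosφ·φ̇ = r ω cosθ.
L cosφ = √(L² − r² sin²θ) = 0.1891 m.
|ω_rod| = r ω |cosθ| / √(L² − r² sin²θ) = 0.041·148.7·0.97778/0.1891 = 31.528 rad/s.

31.5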